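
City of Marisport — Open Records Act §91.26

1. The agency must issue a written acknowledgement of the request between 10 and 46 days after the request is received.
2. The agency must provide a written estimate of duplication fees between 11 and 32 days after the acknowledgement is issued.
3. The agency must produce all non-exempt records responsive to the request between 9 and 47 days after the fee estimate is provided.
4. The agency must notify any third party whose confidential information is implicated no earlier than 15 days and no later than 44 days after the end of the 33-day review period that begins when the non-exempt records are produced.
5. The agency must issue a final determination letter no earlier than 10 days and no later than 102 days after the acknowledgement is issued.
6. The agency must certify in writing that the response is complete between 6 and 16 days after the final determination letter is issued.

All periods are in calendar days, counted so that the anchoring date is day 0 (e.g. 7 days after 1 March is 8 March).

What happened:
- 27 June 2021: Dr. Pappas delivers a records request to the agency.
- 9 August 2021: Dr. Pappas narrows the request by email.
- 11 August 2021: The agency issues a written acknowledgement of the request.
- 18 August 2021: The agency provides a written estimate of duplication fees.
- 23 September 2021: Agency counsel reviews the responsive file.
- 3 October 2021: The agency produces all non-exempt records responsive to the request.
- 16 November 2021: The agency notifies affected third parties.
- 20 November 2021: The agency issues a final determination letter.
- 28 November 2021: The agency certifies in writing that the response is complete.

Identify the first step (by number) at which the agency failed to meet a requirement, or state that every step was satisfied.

Step 2

Step 1: the window is 10–46 days after 27 June 2021 (when the request is received), so 7 July 2021 through 12 August 2021; 11 August 2021 falls inside that range.
Step 2: the window is 11–32 days after 11 August 2021 (when the acknowledgement is issued), so 22 August 2021 through 12 September 2021; 18 August 2021 is 4 days too early.
Later steps need not be reached.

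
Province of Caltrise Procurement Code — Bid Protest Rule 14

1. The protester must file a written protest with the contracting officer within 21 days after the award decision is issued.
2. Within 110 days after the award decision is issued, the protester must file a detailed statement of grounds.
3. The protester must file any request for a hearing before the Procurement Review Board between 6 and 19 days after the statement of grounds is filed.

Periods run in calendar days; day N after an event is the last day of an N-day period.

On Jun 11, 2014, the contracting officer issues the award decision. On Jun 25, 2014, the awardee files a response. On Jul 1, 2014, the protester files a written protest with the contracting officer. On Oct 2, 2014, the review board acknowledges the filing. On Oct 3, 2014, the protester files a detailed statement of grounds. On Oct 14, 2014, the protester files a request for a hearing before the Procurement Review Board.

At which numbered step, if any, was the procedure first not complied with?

Step 2

Step 1 — counting 21 days from Jun 11, 2014 (when the award decision is issued) gives a deadline of Jul 2, 2014; Jul 1, 2014 is within that limit.
Step 2 — counting 110 days from Jun 11, 2014 (when the award decision is issued) gives a deadline of Sep 29, 2014; done Oct 3, 2014 — 4 days late.
Later steps need not be reached.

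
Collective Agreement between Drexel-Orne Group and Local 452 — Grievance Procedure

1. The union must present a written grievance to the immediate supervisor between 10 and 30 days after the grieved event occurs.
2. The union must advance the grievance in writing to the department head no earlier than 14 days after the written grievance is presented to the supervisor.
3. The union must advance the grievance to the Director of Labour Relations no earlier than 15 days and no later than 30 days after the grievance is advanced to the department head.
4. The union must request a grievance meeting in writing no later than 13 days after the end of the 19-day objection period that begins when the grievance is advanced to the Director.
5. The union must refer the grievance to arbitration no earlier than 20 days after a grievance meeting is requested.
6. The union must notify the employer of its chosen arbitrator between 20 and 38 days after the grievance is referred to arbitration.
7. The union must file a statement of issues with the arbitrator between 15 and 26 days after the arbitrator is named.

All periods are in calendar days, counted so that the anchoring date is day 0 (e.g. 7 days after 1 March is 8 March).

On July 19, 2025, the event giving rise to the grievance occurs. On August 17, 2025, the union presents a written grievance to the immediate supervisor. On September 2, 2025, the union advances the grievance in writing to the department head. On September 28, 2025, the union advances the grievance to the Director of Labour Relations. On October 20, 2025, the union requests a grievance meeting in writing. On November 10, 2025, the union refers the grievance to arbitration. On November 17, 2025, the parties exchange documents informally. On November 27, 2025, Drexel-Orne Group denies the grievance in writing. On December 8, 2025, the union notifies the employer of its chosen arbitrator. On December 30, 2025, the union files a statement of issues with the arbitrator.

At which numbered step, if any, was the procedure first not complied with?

Step 1: the window is 10–30 days after July 19, 2025 (when the grieved event occurs), so July 29, 2025 through August 18, 2025; done August 17, 2025 — within the window.
Step 2: the earliest permitted date is 14 days after August 17, 2025 (when the written grievance is presented to the supervisor), i.e. August 31, 2025; September 2, 2025 is on or after that date.
Step 3: the window is 15–30 days after September 2, 2025 (when the grievance is advanced to the department head), so September 17, 2025 through October 2, 2025; done September 28, 2025, which is between those dates.
Step 4: 13 days after October 17, 2025 (end of the 19-day objection period, which began when the grievance is advanced to the Director on September 28, 2025) is October 30, 2025; completed October 20, 2025, before the deadline.
Step 5: the earliest permitted date is 20 days after October 20, 2025 (when a grievance meeting is requested), i.e. November 9, 2025; done November 10, 2025 — permitted.
Step 6: the window is 20–38 days after November 10, 2025 (when the grievance is referred to arbitration), so November 30, 2025 through December 18, 2025; done December 8, 2025, which is between those dates.
Step 7: the window is 15–26 days after December 8, 2025 (when the arbitrator is named), so December 23, 2025 through January 3, 2026; done December 30, 2025, which is between those dates.

None — every step was satisfied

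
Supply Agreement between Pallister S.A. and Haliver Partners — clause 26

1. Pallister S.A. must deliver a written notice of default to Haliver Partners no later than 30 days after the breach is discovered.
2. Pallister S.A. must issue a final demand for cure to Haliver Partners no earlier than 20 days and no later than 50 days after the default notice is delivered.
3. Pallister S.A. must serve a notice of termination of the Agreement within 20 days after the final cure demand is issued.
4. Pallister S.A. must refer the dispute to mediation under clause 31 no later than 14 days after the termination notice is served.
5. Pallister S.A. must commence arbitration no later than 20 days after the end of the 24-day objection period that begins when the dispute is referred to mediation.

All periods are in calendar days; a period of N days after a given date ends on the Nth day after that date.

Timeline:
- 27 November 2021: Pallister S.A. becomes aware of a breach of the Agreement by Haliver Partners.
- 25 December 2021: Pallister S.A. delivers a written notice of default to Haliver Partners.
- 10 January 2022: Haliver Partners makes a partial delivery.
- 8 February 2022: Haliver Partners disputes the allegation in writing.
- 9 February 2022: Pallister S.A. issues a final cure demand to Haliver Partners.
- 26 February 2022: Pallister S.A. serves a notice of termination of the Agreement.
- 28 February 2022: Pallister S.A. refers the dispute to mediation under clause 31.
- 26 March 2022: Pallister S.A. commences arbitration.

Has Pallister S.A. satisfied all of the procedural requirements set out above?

Step 1 — counting 30 days from 27 November 2021 (when the breach is discovered) gives a deadline of 27 December 2021; completed 25 December 2021, before the deadline.
Step 2 — 20 and 50 days from 25 December 2021 (when the default notice is delivered) are 14 January 2022 and 13 February 2022 respectively; done 9 February 2022, which is between those dates.
Step 3 — counting 20 days from 9 February 2022 (when the final cure demand is issued) gives a deadline of 1 March 2022; done 26 February 2022 — timely.
Step 4 — counting 14 days from 26 February 2022 (when the termination notice is served) gives a deadline of 12 March 2022; 28 February 2022 is within that limit.
Step 5 — counting 20 days from 24 March 2022 (end of the 24-day objection period, which began when the dispute is referred to mediation on 28 February 2022) gives a deadline of 13 April 2022; 26 March 2022 is within that limit.

Yes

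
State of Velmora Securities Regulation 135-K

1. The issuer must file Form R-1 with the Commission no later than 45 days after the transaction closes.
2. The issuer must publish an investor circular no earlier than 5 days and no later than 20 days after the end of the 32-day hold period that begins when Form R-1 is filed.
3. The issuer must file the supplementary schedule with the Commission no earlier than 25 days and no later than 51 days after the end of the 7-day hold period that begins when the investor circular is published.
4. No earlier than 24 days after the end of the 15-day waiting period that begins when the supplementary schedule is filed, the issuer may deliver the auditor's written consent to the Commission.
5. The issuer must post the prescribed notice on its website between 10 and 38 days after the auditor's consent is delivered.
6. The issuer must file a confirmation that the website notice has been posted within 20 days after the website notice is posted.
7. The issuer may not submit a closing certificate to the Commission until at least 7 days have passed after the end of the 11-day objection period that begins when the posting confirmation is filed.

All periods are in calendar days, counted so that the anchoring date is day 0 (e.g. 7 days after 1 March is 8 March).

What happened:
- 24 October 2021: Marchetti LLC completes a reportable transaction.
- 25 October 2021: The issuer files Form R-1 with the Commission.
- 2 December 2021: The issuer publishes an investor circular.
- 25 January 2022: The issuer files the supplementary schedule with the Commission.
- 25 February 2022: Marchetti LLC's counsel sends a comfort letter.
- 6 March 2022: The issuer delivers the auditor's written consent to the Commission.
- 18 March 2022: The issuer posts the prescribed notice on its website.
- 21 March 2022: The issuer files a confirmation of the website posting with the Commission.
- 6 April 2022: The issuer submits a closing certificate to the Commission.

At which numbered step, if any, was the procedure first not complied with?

Step 7

Step 1: 45 days after 24 October 2021 (when the transaction closes) is 8 December 2021; 25 October 2021 is within that limit.
Step 2: the window is 5–20 days after 26 November 2021 (end of the 32-day hold period, which began when Form R-1 is filed on 25 October 2021), so 1 December 2021 through 16 December 2021; 2 December 2021 falls inside that range.
Step 3: the window is 25–51 days after 9 December 2021 (end of the 7-day hold period, which began when the investor circular is published on 2 December 2021), so 3 January 2022 through 29 January 2022; done 25 January 2022 — within the window.
Step 4: the earliest permitted date is 24 days after 9 February 2022 (end of the 15-day waiting period, which began when the supplementary schedule is filed on 25 January 2022), i.e. 5 March 2022; 6 March 2022 is on or after that date.
Step 5: the window is 10–38 days after 6 March 2022 (when the auditor's consent is delivered), so 16 March 2022 through 13 April 2022; 18 March 2022 falls inside that range.
Step 6: 20 days after 18 March 2022 (when the website notice is posted) is 7 April 2022; 21 March 2022 is within that limit.
Step 7: the earliest permitted date is 7 days after 1 April 2022 (end of the 11-day objection period, which began when the posting confirmation is filed on 21 March 2022), i.e. 8 April 2022; 6 April 2022 is 2 days before the earliest permitted date.
That is the first point of non-compliance.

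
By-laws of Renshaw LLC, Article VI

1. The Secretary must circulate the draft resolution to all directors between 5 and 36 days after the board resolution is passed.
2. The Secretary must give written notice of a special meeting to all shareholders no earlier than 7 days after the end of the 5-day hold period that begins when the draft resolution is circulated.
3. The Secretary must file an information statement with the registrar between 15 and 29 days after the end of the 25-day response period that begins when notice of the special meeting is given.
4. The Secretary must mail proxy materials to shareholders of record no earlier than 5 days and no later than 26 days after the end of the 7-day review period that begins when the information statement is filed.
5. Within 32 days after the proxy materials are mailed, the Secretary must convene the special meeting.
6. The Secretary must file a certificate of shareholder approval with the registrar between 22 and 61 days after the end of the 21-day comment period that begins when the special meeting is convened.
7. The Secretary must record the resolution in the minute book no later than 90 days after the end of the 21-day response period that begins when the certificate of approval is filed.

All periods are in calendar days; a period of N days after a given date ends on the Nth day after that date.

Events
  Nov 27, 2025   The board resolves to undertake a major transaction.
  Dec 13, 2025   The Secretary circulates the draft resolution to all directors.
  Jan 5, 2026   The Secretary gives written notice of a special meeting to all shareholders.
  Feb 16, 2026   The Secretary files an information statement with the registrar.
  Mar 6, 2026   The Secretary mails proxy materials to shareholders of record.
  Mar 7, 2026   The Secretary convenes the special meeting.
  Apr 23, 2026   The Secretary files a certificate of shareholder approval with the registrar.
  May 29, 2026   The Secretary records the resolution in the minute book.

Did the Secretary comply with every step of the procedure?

Step 1 — 5 and 36 days from Nov 27, 2025 (when the board resolution is passed) are Dec 2, 2025 and Jan 2, 2026 respectively; done Dec 13, 2025, which is between those dates.
Step 2 — must wait 7 days from Dec 18, 2025 (end of the 5-day hold period, which began when the draft resolution is circulated on Dec 13, 2025), so not before Dec 25, 2025; done Jan 5, 2026, after the minimum wait.
Step 3 — 15 and 29 days from Jan 30, 2026 (end of the 25-day response period, which began when notice of the special meeting is given on Jan 5, 2026) are Feb 14, 2026 and Feb 28, 2026 respectively; done Feb 16, 2026, which is between those dates.
Step 4 — 5 and 26 days from Feb 23, 2026 (end of the 7-day review period, which began when the information statement is filed on Feb 16, 2026) are Feb 28, 2026 and Mar 21, 2026 respectively; done Mar 6, 2026 — within the window.
Step 5 — counting 32 days from Mar 6, 2026 (when the proxy materials are mailed) gives a deadline of Apr 7, 2026; done Mar 7, 2026 — timely.
Step 6 — 22 and 61 days from Mar 28, 2026 (end of the 21-day comment period, which began when the special meeting is convened on Mar 7, 2026) are Apr 19, 2026 and May 28, 2026 respectively; Apr 23, 2026 falls inside that range.
Step 7 — counting 90 days from May 14, 2026 (end of the 21-day response period, which began when the certificate of approval is filed on Apr 23, 2026) gives a deadline of Aug 12, 2026; completed May 29, 2026, before the deadline.

Yes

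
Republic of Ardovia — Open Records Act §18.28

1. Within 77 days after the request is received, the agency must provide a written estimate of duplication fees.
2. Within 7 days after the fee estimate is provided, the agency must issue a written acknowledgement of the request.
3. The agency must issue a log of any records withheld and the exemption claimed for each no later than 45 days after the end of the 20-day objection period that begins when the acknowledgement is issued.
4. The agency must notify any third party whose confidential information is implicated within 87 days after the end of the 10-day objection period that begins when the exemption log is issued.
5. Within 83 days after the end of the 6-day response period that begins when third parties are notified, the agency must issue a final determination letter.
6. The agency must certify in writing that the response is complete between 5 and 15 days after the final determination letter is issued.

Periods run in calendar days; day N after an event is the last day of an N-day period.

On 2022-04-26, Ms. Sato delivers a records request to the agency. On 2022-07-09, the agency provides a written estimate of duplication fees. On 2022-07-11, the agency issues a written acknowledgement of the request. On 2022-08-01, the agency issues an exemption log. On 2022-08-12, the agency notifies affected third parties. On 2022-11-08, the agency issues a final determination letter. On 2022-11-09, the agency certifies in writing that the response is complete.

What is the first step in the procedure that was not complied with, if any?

Step 1 — counting 77 days from 2022-04-26 (when the request is received) gives a deadline of 2022-07-12; completed 2022-07-09, before the deadline.
Step 2 — counting 7 days from 2022-07-09 (when the fee estimate is provided) gives a deadline of 2022-07-16; done 2022-07-11 — timely.
Step 3 — counting 45 days from 2022-07-31 (end of the 20-day objection period, which began when the acknowledgement is issued on 2022-07-11) gives a deadline of 2022-09-14; completed 2022-08-01, before the deadline.
Step 4 — counting 87 days from 2022-08-11 (end of the 10-day objection period, which began when the exemption log is issued on 2022-08-01) gives a deadline of 2022-11-06; 2022-08-12 is within that limit.
Step 5 — counting 83 days from 2022-08-18 (end of the 6-day response period, which began when third parties are notified on 2022-08-12) gives a deadline of 2022-11-09; 2022-11-08 is within that limit.
Step 6 — 5 and 15 days from 2022-11-08 (when the final determination letter is issued) are 2022-11-13 and 2022-11-23 respectively; 2022-11-09 is 4 days too early.

Step 6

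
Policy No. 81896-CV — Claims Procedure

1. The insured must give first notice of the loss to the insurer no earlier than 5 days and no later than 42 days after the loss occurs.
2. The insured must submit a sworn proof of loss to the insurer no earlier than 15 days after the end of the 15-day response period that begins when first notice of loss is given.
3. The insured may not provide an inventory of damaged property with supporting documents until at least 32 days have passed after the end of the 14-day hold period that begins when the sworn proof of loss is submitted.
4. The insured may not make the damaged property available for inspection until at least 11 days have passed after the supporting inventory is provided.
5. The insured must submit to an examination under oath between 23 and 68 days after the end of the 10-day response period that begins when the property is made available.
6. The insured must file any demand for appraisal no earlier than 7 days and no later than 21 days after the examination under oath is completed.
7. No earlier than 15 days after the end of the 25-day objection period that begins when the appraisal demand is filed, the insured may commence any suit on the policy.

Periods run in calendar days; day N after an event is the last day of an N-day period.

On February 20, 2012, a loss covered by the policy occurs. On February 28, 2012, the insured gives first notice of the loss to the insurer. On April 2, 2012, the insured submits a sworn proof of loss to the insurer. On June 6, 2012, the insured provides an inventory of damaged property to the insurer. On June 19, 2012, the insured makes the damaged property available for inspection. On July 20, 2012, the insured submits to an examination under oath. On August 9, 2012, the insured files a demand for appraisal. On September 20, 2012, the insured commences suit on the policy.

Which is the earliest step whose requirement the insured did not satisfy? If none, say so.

Step 5

Step 1: the window is 5–42 days after February 20, 2012 (when the loss occurs), so February 25, 2012 through April 2, 2012; February 28, 2012 falls inside that range.
Step 2: the earliest permitted date is 15 days after March 14, 2012 (end of the 15-day response period, which began when first notice of loss is given on February 28, 2012), i.e. March 29, 2012; done April 2, 2012, after the minimum wait.
Step 3: the earliest permitted date is 32 days after April 16, 2012 (end of the 14-day hold period, which began when the sworn proof of loss is submitted on April 2, 2012), i.e. May 18, 2012; June 6, 2012 is on or after that date.
Step 4: the earliest permitted date is 11 days after June 6, 2012 (when the supporting inventory is provided), i.e. June 17, 2012; June 19, 2012 is on or after that date.
Step 5: the window is 23–68 days after June 29, 2012 (end of the 10-day response period, which began when the property is made available on June 19, 2012), so July 22, 2012 through September 5, 2012; July 20, 2012 is 2 days too early.
The procedure was therefore not followed at step 5.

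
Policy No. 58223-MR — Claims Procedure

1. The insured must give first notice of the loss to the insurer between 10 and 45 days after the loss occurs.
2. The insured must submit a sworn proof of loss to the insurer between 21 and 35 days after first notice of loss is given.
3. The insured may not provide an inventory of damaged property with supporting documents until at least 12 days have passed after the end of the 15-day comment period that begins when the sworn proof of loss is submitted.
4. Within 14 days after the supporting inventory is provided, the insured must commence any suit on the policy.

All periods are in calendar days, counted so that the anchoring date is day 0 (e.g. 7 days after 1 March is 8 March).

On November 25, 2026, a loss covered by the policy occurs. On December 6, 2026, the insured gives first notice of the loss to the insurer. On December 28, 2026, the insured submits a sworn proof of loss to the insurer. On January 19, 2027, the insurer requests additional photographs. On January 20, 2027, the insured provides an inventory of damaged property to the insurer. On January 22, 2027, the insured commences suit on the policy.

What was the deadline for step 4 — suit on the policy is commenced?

February 3, 2027

Step 4 runs from January 20, 2027, when the supporting inventory is provided. 14 days after January 20, 2027 is February 3, 2027.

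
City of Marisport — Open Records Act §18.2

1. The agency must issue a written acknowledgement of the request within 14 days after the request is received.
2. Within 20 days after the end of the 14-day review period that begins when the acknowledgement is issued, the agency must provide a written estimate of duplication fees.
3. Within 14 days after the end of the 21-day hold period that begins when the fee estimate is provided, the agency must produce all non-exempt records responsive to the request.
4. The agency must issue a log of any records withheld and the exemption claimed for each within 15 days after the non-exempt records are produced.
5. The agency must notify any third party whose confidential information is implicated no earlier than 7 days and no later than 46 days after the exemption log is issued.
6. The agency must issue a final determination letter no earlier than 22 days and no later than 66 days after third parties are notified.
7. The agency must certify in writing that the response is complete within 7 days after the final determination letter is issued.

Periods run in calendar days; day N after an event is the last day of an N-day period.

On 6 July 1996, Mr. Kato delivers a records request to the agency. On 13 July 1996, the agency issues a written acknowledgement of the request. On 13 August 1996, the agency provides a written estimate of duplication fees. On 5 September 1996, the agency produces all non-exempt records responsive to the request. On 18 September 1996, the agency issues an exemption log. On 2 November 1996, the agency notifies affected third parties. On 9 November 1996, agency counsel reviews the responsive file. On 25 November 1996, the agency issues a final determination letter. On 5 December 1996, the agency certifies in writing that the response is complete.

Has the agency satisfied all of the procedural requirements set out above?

(1) due by 6 July 1996 + 14 days = 20 July 1996; 13 July 1996 is within that limit.
(2) due by 27 July 1996 + 20 days = 16 August 1996; 13 August 1996 is within that limit.
(3) due by 3 September 1996 + 14 days = 17 September 1996; done 5 September 1996 — timely.
(4) due by 5 September 1996 + 15 days = 20 September 1996; 18 September 1996 is within that limit.
(5) the permitted window runs from 18 September 1996 + 7 = 25 September 1996 to 18 September 1996 + 46 = 3 November 1996; done 2 November 1996, which is between those dates.
(6) the permitted window runs from 2 November 1996 + 22 = 24 November 1996 to 2 November 1996 + 66 = 7 January 1997; done 25 November 1996, which is between those dates.
(7) due by 25 November 1996 + 7 days = 2 December 1996; done 5 December 1996 — 3 days late.
Later steps need not be reached.

No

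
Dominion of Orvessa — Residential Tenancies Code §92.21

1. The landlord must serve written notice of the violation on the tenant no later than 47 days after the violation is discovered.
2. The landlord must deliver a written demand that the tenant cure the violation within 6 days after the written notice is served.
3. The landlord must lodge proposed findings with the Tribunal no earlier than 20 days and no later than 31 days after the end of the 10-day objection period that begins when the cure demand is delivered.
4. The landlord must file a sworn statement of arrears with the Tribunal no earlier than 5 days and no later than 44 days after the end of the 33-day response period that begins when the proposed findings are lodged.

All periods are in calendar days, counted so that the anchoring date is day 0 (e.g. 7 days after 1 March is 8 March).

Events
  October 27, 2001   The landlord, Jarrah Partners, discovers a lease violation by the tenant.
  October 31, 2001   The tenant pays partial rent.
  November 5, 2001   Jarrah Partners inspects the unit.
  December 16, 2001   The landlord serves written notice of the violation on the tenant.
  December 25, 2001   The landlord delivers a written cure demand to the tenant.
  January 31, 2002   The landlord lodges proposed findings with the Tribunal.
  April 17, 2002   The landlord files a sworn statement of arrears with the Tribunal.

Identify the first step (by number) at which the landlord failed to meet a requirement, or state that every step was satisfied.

Step 1

(1) due by October 27, 2001 + 47 days = December 13, 2001; not done until December 16, 2001, 3 days after the deadline.
No need to go further; step 1 was not satisfied.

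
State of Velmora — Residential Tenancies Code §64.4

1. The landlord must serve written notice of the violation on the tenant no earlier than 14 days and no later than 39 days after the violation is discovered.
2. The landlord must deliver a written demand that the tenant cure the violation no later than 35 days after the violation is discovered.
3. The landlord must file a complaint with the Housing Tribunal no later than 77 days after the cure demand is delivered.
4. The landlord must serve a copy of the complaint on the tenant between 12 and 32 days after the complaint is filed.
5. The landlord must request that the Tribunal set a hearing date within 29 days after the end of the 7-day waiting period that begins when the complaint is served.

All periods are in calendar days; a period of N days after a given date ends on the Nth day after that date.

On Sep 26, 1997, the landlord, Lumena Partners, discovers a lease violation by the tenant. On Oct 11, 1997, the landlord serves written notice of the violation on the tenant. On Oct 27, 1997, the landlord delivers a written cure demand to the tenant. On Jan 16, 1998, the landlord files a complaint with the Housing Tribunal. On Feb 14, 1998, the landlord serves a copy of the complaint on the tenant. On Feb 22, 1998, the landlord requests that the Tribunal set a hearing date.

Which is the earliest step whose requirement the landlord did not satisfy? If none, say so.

Step 3

Step 1: the window is 14–39 days after Sep 26, 1997 (when the violation is discovered), so Oct 10, 1997 through Nov 4, 1997; done Oct 11, 1997 — within the window.
Step 2: 35 days after Sep 26, 1997 (when the violation is discovered) is Oct 31, 1997; done Oct 27, 1997 — timely.
Step 3: 77 days after Oct 27, 1997 (when the cure demand is delivered) is Jan 12, 1998; Jan 16, 1998 misses that deadline by 4 days.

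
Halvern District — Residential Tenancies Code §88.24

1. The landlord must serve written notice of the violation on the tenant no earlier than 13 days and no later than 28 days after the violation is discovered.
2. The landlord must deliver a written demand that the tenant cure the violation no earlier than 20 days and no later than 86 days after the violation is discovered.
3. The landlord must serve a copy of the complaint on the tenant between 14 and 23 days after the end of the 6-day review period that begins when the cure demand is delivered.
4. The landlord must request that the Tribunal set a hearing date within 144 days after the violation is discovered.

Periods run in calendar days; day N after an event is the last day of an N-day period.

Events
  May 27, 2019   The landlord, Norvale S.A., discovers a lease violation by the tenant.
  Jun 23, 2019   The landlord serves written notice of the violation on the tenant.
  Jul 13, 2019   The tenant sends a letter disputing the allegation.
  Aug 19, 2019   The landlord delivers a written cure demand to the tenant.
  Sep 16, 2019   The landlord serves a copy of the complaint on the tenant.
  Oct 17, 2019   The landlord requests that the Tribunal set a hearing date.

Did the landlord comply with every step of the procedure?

Yes

Step 1 — 13 and 28 days from May 27, 2019 (when the violation is discovered) are Jun 9, 2019 and Jun 24, 2019 respectively; done Jun 23, 2019 — within the window.
Step 2 — 20 and 86 days from May 27, 2019 (when the violation is discovered) are Jun 16, 2019 and Aug 21, 2019 respectively; Aug 19, 2019 falls inside that range.
Step 3 — 14 and 23 days from Aug 25, 2019 (end of the 6-day review period, which began when the cure demand is delivered on Aug 19, 2019) are Sep 8, 2019 and Sep 17, 2019 respectively; done Sep 16, 2019, which is between those dates.
Step 4 — counting 144 days from May 27, 2019 (when the violation is discovered) gives a deadline of Oct 18, 2019; completed Oct 17, 2019, before the deadline.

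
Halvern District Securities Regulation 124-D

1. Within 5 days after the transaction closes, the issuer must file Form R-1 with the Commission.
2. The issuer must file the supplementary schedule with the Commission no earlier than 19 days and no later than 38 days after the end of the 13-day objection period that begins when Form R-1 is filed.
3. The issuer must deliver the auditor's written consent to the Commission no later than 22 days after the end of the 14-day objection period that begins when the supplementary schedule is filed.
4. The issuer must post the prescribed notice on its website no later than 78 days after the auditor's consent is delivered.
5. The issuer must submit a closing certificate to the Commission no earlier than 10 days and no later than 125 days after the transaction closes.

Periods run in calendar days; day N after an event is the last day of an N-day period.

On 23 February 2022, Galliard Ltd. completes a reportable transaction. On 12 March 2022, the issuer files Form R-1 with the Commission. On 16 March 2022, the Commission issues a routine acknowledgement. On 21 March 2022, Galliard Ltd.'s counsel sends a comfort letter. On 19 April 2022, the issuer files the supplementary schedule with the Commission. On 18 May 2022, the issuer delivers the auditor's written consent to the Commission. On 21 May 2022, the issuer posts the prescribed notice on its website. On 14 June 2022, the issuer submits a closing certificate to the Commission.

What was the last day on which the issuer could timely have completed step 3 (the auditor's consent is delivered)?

25 May 2022

The supplementary schedule is filed on 19 April 2022; the 14-day objection period therefore ends 3 May 2022, and step 3 runs from that date. 22 days after 3 May 2022 is 25 May 2022.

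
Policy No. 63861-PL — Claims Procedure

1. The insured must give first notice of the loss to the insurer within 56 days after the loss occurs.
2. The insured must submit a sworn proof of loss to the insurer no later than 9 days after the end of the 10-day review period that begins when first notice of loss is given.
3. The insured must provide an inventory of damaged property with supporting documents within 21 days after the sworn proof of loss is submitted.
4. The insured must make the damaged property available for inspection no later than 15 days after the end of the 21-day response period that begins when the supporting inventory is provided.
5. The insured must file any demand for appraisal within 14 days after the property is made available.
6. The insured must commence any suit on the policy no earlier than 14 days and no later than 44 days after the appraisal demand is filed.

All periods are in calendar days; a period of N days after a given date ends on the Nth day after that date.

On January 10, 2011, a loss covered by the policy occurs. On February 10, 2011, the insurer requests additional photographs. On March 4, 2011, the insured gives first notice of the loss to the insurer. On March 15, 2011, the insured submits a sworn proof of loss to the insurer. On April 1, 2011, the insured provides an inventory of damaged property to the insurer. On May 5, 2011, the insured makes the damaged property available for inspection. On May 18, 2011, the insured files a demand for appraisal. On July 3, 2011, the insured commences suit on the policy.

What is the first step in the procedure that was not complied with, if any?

Step 1: 56 days after January 10, 2011 (when the loss occurs) is March 7, 2011; March 4, 2011 is within that limit.
Step 2: 9 days after March 14, 2011 (end of the 10-day review period, which began when first notice of loss is given on March 4, 2011) is March 23, 2011; March 15, 2011 is within that limit.
Step 3: 21 days after March 15, 2011 (when the sworn proof of loss is submitted) is April 5, 2011; completed April 1, 2011, before the deadline.
Step 4: 15 days after April 22, 2011 (end of the 21-day response period, which began when the supporting inventory is provided on April 1, 2011) is May 7, 2011; done May 5, 2011 — timely.
Step 5: 14 days after May 5, 2011 (when the property is made available) is May 19, 2011; completed May 18, 2011, before the deadline.
Step 6: the window is 14–44 days after May 18, 2011 (when the appraisal demand is filed), so June 1, 2011 through July 1, 2011; done July 3, 2011 — 2 days after the window closed.
Later steps need not be reached.

Step 6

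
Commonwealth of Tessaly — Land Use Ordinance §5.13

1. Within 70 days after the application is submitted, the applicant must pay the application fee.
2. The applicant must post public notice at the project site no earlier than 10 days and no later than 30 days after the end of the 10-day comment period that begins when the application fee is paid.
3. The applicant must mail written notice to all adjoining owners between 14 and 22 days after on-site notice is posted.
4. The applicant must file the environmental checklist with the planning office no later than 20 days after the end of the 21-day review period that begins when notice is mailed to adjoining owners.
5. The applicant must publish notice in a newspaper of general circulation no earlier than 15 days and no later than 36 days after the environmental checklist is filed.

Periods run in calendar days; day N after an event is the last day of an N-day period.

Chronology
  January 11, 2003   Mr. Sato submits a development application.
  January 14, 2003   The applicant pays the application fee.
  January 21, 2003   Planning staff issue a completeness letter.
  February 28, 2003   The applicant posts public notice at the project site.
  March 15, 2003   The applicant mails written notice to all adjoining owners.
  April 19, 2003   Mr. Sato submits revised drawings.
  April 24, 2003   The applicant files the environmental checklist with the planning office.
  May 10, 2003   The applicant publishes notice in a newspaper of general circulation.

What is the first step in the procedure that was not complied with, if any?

Step 2

Step 1: 70 days after January 11, 2003 (when the application is submitted) is March 22, 2003; completed January 14, 2003, before the deadline.
Step 2: the window is 10–30 days after January 24, 2003 (end of the 10-day comment period, which began when the application fee is paid on January 14, 2003), so February 3, 2003 through February 23, 2003; done February 28, 2003 — 5 days after the window closed.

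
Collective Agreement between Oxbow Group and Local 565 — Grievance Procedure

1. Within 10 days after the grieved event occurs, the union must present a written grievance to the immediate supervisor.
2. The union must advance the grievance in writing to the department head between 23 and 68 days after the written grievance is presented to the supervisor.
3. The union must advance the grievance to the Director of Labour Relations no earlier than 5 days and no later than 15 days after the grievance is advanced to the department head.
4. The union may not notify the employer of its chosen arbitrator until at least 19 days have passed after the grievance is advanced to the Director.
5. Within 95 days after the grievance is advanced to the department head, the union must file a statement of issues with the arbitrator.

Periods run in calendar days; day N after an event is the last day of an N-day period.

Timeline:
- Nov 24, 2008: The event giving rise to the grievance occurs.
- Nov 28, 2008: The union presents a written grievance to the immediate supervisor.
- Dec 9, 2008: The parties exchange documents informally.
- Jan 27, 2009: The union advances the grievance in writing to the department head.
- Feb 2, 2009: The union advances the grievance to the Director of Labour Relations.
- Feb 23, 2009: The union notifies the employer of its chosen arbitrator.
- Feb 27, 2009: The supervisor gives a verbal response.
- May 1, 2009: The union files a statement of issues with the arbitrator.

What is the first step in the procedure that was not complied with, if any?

Step 1 — counting 10 days from Nov 24, 2008 (when the grieved event occurs) gives a deadline of Dec 4, 2008; completed Nov 28, 2008, before the deadline.
Step 2 — 23 and 68 days from Nov 28, 2008 (when the written grievance is presented to the supervisor) are Dec 21, 2008 and Feb 4, 2009 respectively; done Jan 27, 2009, which is between those dates.
Step 3 — 5 and 15 days from Jan 27, 2009 (when the grievance is advanced to the department head) are Feb 1, 2009 and Feb 11, 2009 respectively; done Feb 2, 2009 — within the window.
Step 4 — must wait 19 days from Feb 2, 2009 (when the grievance is advanced to the Director), so not before Feb 21, 2009; done Feb 23, 2009 — permitted.
Step 5 — counting 95 days from Jan 27, 2009 (when the grievance is advanced to the department head) gives a deadline of May 2, 2009; May 1, 2009 is within that limit.

None — every step was satisfied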